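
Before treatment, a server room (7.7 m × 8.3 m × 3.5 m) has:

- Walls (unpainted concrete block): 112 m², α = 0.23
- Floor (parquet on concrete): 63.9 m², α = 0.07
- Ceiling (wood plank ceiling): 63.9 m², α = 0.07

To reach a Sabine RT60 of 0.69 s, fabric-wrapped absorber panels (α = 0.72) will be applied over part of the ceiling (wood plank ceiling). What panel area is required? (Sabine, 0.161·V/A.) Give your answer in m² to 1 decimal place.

A₁ = Σ Sᵢαᵢ = 112*0.23 + 63.9*0.07 + 63.9*0.07 = 34.706 sabins.
V = 223.685 m³. Target absorption A₂ = 0.161 × 223.685 / 0.69 = 52.193 sabins.
ΔA needed = 52.193 − 34.706 = 17.487 sabins.
Net gain per m²: Δα = 0.72 − 0.07 = 0.65.
Area = ΔA/Δα = 17.487/0.65 = 26.9 m².

26.9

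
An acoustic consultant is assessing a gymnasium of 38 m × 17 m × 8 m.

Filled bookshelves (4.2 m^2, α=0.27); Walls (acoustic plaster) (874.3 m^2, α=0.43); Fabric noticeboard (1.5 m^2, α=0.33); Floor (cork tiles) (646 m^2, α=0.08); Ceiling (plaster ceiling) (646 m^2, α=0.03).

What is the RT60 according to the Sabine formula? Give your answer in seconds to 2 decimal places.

1.85 sec

A = Σ Sᵢαᵢ = 4.2*0.27 + 874.3*0.43 + 1.5*0.33 + 646*0.08 + 646*0.03 = 448.638 sabins.
Room volume: 5168 m³.
Sabine: RT60 = 0.161 × 5168 / 448.638 = 1.85 s.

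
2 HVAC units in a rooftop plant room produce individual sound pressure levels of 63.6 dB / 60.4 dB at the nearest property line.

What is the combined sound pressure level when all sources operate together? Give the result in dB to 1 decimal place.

65.3 dB

Converting to relative power and adding: 10^(63.6/10) + 10^(60.4/10) = 3.387e+06.
Back to dB: 10·log₁₀ Σ = 65.3 dB.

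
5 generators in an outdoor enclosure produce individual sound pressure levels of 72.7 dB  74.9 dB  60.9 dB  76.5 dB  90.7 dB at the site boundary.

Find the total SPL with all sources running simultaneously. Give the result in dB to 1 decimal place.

Converting to relative power and adding: 10^(72.7/10) + 10^(74.9/10) + 10^(60.9/10) + 10^(76.5/10) + 10^(90.7/10) = 1.27e+09.
Combined level = 10 log₁₀(1.27e+09) = 91.0 dB.

91.0 dB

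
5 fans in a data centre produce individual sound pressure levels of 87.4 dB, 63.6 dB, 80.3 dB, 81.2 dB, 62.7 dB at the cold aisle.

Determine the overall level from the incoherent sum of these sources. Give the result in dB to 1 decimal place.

Converting to relative power and adding: 10^(87.4/10) + 10^(63.6/10) + 10^(80.3/10) + 10^(81.2/10) + 10^(62.7/10) = 7.927e+08.
L_total = 10·log₁₀(7.927e+08) = 89.0 dB.

89.0 dB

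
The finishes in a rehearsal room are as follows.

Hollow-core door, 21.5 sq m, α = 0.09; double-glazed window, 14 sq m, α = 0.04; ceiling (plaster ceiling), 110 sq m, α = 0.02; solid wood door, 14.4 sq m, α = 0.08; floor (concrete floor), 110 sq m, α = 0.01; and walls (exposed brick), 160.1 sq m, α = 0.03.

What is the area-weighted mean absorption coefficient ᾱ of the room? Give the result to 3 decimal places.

Total surface area S = 430.0 sq m.
Weighted sum Σ Sα = 11.750.
ᾱ = A/S = 0.027.

0.027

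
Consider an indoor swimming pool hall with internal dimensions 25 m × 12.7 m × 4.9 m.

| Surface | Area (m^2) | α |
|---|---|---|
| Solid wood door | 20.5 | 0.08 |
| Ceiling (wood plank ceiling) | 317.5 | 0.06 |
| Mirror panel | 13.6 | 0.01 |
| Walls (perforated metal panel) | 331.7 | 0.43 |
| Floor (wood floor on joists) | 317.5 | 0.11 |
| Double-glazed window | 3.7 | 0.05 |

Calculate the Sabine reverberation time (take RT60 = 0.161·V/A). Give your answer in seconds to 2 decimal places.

Summing Sᵢαᵢ: 1.640 + 19.050 + 0.136 + 142.631 + 34.925 + 0.185 → A = 198.567 sabins.
V = 25·12.7·4.9 = 1555.75 m³.
Sabine: RT60 = 0.161 × 1555.75 / 198.567 = 1.26 s.

1.26 sec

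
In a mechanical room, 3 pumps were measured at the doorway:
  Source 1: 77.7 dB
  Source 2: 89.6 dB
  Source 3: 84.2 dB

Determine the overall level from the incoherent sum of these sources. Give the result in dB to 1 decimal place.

90.9 dB

Σ 10^(Lᵢ/10) = 1.234e+09.
Back to dB: 10·log₁₀ Σ = 90.9 dB.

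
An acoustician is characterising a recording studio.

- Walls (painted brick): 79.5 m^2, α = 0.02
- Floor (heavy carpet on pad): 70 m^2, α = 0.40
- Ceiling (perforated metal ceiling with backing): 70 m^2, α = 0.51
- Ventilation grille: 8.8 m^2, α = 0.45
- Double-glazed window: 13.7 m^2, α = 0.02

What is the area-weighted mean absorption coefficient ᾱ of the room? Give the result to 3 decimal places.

Total surface area S = 242.0 m^2.
Σ(Sᵢαᵢ) = 79.5*0.02 + 70*0.40 + 70*0.51 + 8.8*0.45 + 13.7*0.02 = 69.524.
ᾱ = 69.524 / 242.0 = 0.287.

0.287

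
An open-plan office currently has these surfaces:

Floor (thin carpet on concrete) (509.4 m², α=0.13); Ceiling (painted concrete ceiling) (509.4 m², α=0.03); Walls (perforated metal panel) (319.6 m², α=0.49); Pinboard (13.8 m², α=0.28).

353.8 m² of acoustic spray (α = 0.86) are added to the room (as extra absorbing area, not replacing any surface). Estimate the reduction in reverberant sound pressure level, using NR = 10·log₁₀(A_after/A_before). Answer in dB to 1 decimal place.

3.5 dB

Summing Sᵢαᵢ: 66.222 + 15.282 + 156.604 + 3.864 → A_before = 241.972 sabins.
Treatment contributes 353.8·0.86 = 304.268 sabins.
A_after = 241.972 + 304.268 = 546.240 sabins.
NR = 10·log₁₀(546.240/241.972) = 3.5 dB.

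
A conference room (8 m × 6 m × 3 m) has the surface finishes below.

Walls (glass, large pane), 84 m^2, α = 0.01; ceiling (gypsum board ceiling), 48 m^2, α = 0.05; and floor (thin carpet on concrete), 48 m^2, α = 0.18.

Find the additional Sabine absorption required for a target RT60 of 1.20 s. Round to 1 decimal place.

Equivalent absorption area: A₁ = 84*0.01 + 48*0.05 + 48*0.18 = 11.880 m^2.
Target A₂ = 0.161·144/1.20 = 19.320 sabins (V = 144 m³).
Additional absorption ΔA = 19.320 − 11.880 = 7.4 sabins.

7.4 sabins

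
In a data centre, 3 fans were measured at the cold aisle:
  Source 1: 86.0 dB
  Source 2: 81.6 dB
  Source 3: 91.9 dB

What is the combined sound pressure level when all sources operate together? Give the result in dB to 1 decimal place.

93.2 dB

Sum in the linear (power) domain: Σ 10^(Lᵢ/10) = 10^(86.0/10) + 10^(81.6/10) + 10^(91.9/10) = 2.091e+09.
Combined level = 10 log₁₀(2.091e+09) = 93.2 dB.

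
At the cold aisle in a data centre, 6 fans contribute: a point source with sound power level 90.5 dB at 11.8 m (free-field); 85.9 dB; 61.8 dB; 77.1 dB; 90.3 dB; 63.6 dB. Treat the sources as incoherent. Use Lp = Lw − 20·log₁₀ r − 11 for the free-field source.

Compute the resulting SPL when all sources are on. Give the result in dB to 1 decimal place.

Source at 11.8 m: Lp = 90.5 − 20·log₁₀(11.8) − 11 = 58.1 dB.
Σ 10^(Lᵢ/10) = 1.516e+09.
L_total = 10·log₁₀(1.516e+09) = 91.8 dB.

91.8 dB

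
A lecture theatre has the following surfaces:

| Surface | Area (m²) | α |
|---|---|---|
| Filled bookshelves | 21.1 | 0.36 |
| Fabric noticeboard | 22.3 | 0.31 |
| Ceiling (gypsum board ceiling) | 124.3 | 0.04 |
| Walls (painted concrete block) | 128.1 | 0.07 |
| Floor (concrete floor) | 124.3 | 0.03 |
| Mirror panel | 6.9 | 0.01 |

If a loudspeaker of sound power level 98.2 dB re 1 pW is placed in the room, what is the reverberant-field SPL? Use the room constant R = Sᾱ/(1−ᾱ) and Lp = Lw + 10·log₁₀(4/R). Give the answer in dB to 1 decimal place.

88.8 dB

Σ(Sᵢαᵢ) = 21.1×0.36 + 22.3×0.31 + 124.3×0.04 + 128.1×0.07 + 124.3×0.03 + 6.9×0.01 = 32.246; total area S = 427.0 m².
ᾱ = 0.0755, so room constant R = A/(1−ᾱ) = 34.879 m².
Lp = 98.2 + 10·log₁₀(4/34.879) = 98.2 + (-9.41) = 88.8 dB.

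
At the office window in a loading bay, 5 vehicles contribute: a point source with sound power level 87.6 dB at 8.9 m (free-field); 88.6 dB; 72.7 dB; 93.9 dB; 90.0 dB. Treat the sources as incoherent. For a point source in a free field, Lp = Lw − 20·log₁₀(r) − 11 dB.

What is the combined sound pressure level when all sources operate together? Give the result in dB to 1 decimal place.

Source at 8.9 m: Lp = 87.6 − 20·log₁₀(8.9) − 11 = 57.6 dB.
Converting to relative power and adding: 10^(57.6/10) + 10^(88.6/10) + 10^(72.7/10) + 10^(93.9/10) + 10^(90.0/10) = 4.198e+09.
Combined level = 10 log₁₀(4.198e+09) = 96.2 dB.

96.2 dB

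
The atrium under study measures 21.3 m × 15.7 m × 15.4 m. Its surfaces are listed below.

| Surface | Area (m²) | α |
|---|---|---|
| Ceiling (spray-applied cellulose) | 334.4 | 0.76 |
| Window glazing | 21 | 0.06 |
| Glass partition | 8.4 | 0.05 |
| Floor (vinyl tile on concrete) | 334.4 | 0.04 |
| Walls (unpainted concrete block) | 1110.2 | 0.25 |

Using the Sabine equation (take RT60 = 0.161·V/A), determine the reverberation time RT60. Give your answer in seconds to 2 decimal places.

1.52 seconds

Equivalent absorption area: A = 334.4×0.76 + 21×0.06 + 8.4×0.05 + 334.4×0.04 + 1110.2×0.25 = 546.750 m².
Volume V = 21.3 × 15.7 × 15.4 = 5149.914 m³.
RT60 = 0.161 · V / A = 0.161 × 5149.914 / 546.750 = 1.52 s.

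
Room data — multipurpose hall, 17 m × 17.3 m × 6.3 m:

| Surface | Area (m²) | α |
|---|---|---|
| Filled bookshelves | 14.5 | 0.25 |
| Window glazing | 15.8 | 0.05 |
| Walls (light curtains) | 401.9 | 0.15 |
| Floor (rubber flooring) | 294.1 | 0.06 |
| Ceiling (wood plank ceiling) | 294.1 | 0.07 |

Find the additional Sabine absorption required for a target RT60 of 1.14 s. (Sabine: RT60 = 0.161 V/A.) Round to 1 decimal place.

158.7 sabins

A₁ = Σ Sᵢαᵢ = 14.5*0.25 + 15.8*0.05 + 401.9*0.15 + 294.1*0.06 + 294.1*0.07 = 102.933 sabins.
For T = 1.14 s, need A₂ = 0.161·V/T = 0.161·1852.83/1.14 = 261.672 sabins.
Shortfall: 261.672 − 102.933 = 158.7 sabins.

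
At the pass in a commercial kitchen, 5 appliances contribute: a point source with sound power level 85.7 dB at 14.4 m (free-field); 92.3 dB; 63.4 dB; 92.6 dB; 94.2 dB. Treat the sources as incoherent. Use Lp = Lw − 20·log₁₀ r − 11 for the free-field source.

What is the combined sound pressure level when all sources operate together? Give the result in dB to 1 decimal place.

Source at 14.4 m: Lp = 85.7 − 20·log₁₀(14.4) − 11 = 51.5 dB.
Σ 10^(Lᵢ/10) = 6.151e+09.
Back to dB: 10·log₁₀ Σ = 97.9 dB.

97.9 dB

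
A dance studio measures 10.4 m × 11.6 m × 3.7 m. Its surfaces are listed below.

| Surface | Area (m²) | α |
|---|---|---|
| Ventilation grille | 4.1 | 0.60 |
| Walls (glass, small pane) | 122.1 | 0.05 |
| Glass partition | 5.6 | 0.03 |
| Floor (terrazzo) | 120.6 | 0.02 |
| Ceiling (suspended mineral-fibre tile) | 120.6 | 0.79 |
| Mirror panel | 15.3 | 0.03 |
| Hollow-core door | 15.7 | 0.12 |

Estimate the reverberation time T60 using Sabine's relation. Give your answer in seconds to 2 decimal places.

0.66 sec

A = Σ Sᵢαᵢ = 4.1*0.60 + 122.1*0.05 + 5.6*0.03 + 120.6*0.02 + 120.6*0.79 + 15.3*0.03 + 15.7*0.12 = 108.762 sabins.
Volume V = 10.4 × 11.6 × 3.7 = 446.368 m³.
Sabine: RT60 = 0.161 × 446.368 / 108.762 = 0.66 s.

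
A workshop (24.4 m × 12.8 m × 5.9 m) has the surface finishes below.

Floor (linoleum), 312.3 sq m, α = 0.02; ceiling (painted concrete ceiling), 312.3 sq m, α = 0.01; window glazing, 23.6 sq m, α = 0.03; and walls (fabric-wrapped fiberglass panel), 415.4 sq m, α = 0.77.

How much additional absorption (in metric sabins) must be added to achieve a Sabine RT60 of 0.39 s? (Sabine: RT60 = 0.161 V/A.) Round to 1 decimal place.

Summing Sᵢαᵢ: 6.246 + 3.123 + 0.708 + 319.858 → A₁ = 329.935 sabins.
For T = 0.39 s, need A₂ = 0.161·V/T = 0.161·1842.688/0.39 = 760.699 sabins.
Additional absorption ΔA = 760.699 − 329.935 = 430.8 sabins.

430.8 sabins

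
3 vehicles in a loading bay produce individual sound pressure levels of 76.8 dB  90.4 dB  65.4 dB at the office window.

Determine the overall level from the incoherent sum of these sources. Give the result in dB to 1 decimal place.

90.6 dB

Sum in the linear (power) domain: Σ 10^(Lᵢ/10) = 10^(76.8/10) + 10^(90.4/10) + 10^(65.4/10) = 1.148e+09.
Back to dB: 10·log₁₀ Σ = 90.6 dB.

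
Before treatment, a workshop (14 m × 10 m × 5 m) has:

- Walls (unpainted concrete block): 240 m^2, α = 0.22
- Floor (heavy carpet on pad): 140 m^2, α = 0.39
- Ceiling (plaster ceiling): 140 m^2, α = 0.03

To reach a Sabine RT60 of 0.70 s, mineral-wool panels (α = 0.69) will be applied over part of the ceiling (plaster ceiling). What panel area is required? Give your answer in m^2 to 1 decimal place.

Total absorption A₁ = 240·0.22 + 140·0.39 + 140·0.03
  = 52.800 + 54.600 + 4.200 = 111.600 m^2 sabins.
V = 700 m³. Target absorption A₂ = 0.161 × 700 / 0.70 = 161.000 sabins.
ΔA needed = 161.000 − 111.600 = 49.400 sabins.
Each m^2 of panel replacing the ceiling (plaster ceiling) adds (0.69 − 0.03) = 0.66 sabins.
Area = ΔA/Δα = 49.400/0.66 = 74.8 m^2.

74.8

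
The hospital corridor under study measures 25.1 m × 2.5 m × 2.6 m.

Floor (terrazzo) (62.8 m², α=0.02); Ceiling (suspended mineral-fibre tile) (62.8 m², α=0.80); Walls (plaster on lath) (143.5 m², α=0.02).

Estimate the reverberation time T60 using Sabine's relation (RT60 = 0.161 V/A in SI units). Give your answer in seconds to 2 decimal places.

A = Σ Sᵢαᵢ = 62.8×0.02 + 62.8×0.80 + 143.5×0.02 = 54.366 sabins.
Room volume: 163.15 m³.
Sabine: RT60 = 0.161 × 163.15 / 54.366 = 0.48 s.

0.48 sec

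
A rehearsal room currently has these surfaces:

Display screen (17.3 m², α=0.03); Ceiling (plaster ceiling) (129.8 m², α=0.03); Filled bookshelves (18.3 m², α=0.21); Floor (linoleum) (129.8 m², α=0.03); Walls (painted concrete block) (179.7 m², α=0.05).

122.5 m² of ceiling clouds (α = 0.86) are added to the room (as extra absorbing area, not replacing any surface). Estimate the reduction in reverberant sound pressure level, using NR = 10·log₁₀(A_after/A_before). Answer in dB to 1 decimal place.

7.8 dB

Summing Sᵢαᵢ: 0.519 + 3.894 + 3.843 + 3.894 + 8.985 → A_before = 21.135 sabins.
Treatment contributes 122.5·0.86 = 105.350 sabins.
A_after = 21.135 + 105.350 = 126.485 sabins.
NR = 10·log₁₀(126.485/21.135) = 7.8 dB.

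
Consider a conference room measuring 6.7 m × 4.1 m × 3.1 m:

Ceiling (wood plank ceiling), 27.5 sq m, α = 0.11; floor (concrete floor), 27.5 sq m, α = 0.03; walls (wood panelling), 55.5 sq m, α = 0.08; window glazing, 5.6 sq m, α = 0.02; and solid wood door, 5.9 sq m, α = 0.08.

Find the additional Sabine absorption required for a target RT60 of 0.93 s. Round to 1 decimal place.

5.9 sabins

Total absorption A₁ = 27.5·0.11 + 27.5·0.03 + 55.5·0.08 + 5.6·0.02 + 5.9·0.08
  = 3.025 + 0.825 + 4.440 + 0.112 + 0.472 = 8.874 sq m sabins.
V = 85.157 m³. Required absorption A₂ = 0.161 × 85.157 / 0.93 = 14.742 sabins.
Additional absorption ΔA = 14.742 − 8.874 = 5.9 sabins.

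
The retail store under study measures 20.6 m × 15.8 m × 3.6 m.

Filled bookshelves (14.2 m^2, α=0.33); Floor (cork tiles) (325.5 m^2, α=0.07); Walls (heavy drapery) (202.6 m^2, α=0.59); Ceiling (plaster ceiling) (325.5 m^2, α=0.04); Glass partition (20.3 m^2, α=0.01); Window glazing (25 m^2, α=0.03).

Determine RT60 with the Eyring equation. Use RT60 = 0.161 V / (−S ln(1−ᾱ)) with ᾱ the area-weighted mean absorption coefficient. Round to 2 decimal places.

Total surface area S = 14.2 + 325.5 + 202.6 + 325.5 + 20.3 + 25 = 913.1 m^2.
Absorption A = 14.2×0.33 + 325.5×0.07 + 202.6×0.59 + 325.5×0.04 + 20.3×0.01 + 25×0.03 = 160.978 sabins.
ᾱ = 160.978 / 913.1 = 0.1763.
Eyring denominator: −S ln(1−ᾱ) = 177.095.
V = 20.6 × 15.8 × 3.6 = 1171.728 m³.
RT60 = 0.161 × 1171.728 / 177.095 = 1.07 s.

1.07 seconds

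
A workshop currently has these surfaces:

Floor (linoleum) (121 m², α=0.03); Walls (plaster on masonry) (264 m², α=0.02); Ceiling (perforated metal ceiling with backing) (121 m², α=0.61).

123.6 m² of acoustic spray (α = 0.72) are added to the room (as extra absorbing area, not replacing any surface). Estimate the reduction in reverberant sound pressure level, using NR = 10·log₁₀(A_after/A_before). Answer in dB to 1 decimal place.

3.2 dB

Equivalent absorption area: A_before = 121·0.03 + 264·0.02 + 121·0.61 = 82.720 m².
Treatment contributes 123.6·0.72 = 88.992 sabins.
A_after = 82.720 + 88.992 = 171.712 sabins.
NR = 10·log₁₀(171.712/82.720) = 3.2 dB.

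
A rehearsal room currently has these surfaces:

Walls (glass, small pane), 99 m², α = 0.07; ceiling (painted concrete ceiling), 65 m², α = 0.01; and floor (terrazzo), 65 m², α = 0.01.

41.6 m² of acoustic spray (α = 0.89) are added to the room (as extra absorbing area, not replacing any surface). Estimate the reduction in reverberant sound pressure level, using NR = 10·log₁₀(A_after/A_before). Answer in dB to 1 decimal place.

7.4 dB

Summing Sᵢαᵢ: 6.930 + 0.650 + 0.650 → A_before = 8.230 sabins.
Added absorption = 41.6 × 0.89 = 37.024 sabins.
New total A_after = 45.254 sabins.
Reduction = 10 log₁₀(A_after/A_before) = 10 log₁₀(5.4987) = 7.4 dB.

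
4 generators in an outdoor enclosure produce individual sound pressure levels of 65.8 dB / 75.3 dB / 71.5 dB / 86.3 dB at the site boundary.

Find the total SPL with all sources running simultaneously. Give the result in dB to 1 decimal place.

Converting to relative power and adding: 10^(65.8/10) + 10^(75.3/10) + 10^(71.5/10) + 10^(86.3/10) = 4.784e+08.
Back to dB: 10·log₁₀ Σ = 86.8 dB.

86.8 dB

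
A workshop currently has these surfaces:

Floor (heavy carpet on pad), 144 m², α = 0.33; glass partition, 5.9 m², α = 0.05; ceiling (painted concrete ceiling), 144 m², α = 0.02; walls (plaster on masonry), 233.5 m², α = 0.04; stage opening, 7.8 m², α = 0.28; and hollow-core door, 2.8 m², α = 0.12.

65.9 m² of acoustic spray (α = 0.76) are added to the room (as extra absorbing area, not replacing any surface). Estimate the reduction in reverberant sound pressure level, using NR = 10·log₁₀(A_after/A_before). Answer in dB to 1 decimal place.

Summing Sᵢαᵢ: 47.520 + 0.295 + 2.880 + 9.340 + 2.184 + 0.336 → A_before = 62.555 sabins.
Treatment contributes 65.9·0.76 = 50.084 sabins.
New total A_after = 112.639 sabins.
NR = 10·log₁₀(112.639/62.555) = 2.6 dB.

2.6 dB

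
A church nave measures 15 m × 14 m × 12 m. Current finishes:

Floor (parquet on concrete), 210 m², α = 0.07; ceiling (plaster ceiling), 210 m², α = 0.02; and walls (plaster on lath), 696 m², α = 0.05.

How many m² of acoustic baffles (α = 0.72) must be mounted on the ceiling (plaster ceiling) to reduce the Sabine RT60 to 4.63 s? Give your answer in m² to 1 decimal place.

Summing Sᵢαᵢ: 14.700 + 4.200 + 34.800 → A₁ = 53.700 sabins.
V = 2520 m³. Target absorption A₂ = 0.161 × 2520 / 4.63 = 87.629 sabins.
ΔA needed = 87.629 − 53.700 = 33.929 sabins.
Net gain per m²: Δα = 0.72 − 0.02 = 0.70.
Area = ΔA/Δα = 33.929/0.70 = 48.5 m².

48.5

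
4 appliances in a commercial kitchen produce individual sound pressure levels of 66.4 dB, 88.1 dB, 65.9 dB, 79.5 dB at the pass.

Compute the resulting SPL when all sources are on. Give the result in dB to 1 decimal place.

88.7 dB

Converting to relative power and adding: 10^(66.4/10) + 10^(88.1/10) + 10^(65.9/10) + 10^(79.5/10) = 7.43e+08.
Combined level = 10 log₁₀(7.43e+08) = 88.7 dB.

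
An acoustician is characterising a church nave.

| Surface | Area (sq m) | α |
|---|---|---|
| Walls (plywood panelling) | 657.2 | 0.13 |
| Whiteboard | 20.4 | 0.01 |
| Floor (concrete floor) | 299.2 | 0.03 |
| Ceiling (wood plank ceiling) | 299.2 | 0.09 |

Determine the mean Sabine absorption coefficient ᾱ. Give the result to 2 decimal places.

0.10

Total surface area S = 1276.0 sq m.
Weighted sum Σ Sα = 121.544.
ᾱ = 121.544 / 1276.0 = 0.10.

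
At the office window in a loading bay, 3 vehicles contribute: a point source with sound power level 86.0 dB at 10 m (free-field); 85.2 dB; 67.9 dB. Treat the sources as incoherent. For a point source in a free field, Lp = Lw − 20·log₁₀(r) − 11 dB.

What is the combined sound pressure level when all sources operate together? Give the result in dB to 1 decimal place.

Source at 10 m: Lp = 86.0 − 20·log₁₀(10) − 11 = 55.0 dB.
Converting to relative power and adding: 10^(55.0/10) + 10^(85.2/10) + 10^(67.9/10) = 3.376e+08.
L_total = 10·log₁₀(3.376e+08) = 85.3 dB.

85.3 dB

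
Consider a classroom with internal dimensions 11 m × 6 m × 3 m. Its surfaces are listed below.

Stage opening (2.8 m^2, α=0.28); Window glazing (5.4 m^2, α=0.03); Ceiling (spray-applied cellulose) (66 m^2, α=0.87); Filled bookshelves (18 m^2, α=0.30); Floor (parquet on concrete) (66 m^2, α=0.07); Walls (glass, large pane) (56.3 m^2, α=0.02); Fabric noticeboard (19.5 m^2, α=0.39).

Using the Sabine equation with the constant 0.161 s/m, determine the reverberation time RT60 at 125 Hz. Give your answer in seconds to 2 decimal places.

0.41 s

Equivalent absorption area: A = 2.8×0.28 + 5.4×0.03 + 66×0.87 + 18×0.30 + 66×0.07 + 56.3×0.02 + 19.5×0.39 = 77.117 m^2.
Volume V = 11 × 6 × 3 = 198 m³.
T = 0.161 V/A = 0.161·198/77.117 = 0.41 s.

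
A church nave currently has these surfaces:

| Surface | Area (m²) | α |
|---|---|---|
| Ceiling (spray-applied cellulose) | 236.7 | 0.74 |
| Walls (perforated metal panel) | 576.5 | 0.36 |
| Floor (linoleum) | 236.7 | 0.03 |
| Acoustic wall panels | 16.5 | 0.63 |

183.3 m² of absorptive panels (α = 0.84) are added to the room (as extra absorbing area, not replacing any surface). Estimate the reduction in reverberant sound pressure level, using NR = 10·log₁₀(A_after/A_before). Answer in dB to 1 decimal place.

A_before = Σ Sᵢαᵢ = 236.7*0.74 + 576.5*0.36 + 236.7*0.03 + 16.5*0.63 = 400.194 sabins.
Treatment contributes 183.3·0.84 = 153.972 sabins.
New total A_after = 554.166 sabins.
NR = 10·log₁₀(554.166/400.194) = 1.4 dB.

1.4 dB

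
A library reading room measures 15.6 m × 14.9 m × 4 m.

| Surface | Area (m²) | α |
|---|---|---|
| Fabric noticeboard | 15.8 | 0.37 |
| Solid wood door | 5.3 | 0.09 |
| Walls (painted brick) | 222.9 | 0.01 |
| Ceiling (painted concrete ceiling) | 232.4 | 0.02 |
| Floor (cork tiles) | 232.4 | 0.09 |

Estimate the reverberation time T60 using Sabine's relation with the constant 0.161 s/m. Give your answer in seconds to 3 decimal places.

4.388 sec

Total absorption A = 15.8*0.37 + 5.3*0.09 + 222.9*0.01 + 232.4*0.02 + 232.4*0.09
  = 5.846 + 0.477 + 2.229 + 4.648 + 20.916 = 34.116 m² sabins.
Room volume: 929.76 m³.
Sabine: RT60 = 0.161 × 929.76 / 34.116 = 4.388 s.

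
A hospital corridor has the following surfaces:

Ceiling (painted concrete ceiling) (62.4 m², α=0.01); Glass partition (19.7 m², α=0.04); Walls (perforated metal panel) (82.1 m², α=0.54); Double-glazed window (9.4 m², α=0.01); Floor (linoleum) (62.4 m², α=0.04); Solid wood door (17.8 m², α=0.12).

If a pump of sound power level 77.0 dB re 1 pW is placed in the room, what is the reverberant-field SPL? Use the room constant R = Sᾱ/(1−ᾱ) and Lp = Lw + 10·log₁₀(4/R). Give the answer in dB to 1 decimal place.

65.0 dB

Σ(Sᵢαᵢ) = 62.4×0.01 + 19.7×0.04 + 82.1×0.54 + 9.4×0.01 + 62.4×0.04 + 17.8×0.12 = 50.472; total area S = 253.8 m².
ᾱ = 50.472/253.8 = 0.1989; R = Sᾱ/(1−ᾱ) = 50.472/(1−0.1989) = 63.003 m².
Lp = 77.0 + 10·log₁₀(4/63.003) = 77.0 + (-11.97) = 65.0 dB.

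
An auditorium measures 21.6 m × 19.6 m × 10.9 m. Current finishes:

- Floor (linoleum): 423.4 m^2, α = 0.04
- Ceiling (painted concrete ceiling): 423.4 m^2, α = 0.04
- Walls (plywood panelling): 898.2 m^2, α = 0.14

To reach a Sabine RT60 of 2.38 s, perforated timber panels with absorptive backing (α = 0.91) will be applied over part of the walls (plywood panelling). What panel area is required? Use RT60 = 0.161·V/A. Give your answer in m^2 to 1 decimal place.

Summing Sᵢαᵢ: 16.936 + 16.936 + 125.748 → A₁ = 159.620 sabins.
Required A₂ = 0.161·4614.624/2.38 = 312.166 sabins.
Absorption to add: 312.166 − 159.620 = 152.546 sabins.
Each m^2 of panel replacing the walls (plywood panelling) adds (0.91 − 0.14) = 0.77 sabins.
Area = ΔA/Δα = 152.546/0.77 = 198.1 m^2.

198.1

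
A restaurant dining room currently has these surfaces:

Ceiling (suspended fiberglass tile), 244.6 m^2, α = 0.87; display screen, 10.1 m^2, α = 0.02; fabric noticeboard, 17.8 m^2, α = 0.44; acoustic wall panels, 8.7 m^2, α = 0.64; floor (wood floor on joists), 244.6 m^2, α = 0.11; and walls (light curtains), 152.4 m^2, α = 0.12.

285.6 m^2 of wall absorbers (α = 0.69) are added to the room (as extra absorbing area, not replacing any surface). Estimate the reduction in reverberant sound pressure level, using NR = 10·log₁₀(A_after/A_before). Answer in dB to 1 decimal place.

2.4 dB

Total absorption A_before = 244.6×0.87 + 10.1×0.02 + 17.8×0.44 + 8.7×0.64 + 244.6×0.11 + 152.4×0.12
  = 212.802 + 0.202 + 7.832 + 5.568 + 26.906 + 18.288 = 271.598 m^2 sabins.
Treatment contributes 285.6·0.69 = 197.064 sabins.
A_after = 271.598 + 197.064 = 468.662 sabins.
Reduction = 10 log₁₀(A_after/A_before) = 10 log₁₀(1.7256) = 2.4 dB.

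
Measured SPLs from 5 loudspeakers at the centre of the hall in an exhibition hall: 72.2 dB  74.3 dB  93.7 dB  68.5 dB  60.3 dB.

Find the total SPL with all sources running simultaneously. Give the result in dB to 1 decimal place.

Sum in the linear (power) domain: Σ 10^(Lᵢ/10) = 10^(72.2/10) + 10^(74.3/10) + 10^(93.7/10) + 10^(68.5/10) + 10^(60.3/10) = 2.396e+09.
L_total = 10·log₁₀(2.396e+09) = 93.8 dB.

93.8 dB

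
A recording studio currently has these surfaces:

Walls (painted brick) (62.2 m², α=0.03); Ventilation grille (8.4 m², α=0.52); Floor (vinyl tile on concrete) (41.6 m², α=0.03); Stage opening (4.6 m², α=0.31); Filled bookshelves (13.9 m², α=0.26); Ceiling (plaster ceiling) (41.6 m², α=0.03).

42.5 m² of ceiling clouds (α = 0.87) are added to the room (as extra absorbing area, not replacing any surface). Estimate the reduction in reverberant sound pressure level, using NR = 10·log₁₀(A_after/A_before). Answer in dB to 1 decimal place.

Total absorption A_before = 62.2*0.03 + 8.4*0.52 + 41.6*0.03 + 4.6*0.31 + 13.9*0.26 + 41.6*0.03
  = 1.866 + 4.368 + 1.248 + 1.426 + 3.614 + 1.248 = 13.770 m² sabins.
Added absorption = 42.5 × 0.87 = 36.975 sabins.
New total A_after = 50.745 sabins.
NR = 10·log₁₀(50.745/13.770) = 5.7 dB.

5.7 dB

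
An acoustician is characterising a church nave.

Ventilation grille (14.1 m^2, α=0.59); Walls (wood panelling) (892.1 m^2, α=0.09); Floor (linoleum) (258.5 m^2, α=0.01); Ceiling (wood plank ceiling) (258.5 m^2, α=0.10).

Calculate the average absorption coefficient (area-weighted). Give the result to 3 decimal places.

0.082

Total surface area S = 1423.2 m^2.
Σ(Sᵢαᵢ) = 14.1·0.59 + 892.1·0.09 + 258.5·0.01 + 258.5·0.10 = 117.043.
ᾱ = 117.043 / 1423.2 = 0.082.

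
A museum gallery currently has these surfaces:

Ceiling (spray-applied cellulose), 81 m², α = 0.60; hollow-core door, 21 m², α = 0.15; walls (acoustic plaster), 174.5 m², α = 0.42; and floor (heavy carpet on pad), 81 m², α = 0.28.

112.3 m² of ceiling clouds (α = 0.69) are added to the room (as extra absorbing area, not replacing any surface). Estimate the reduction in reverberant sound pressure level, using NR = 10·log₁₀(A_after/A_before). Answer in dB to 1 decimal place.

1.8 dB

Summing Sᵢαᵢ: 48.600 + 3.150 + 73.290 + 22.680 → A_before = 147.720 sabins.
Added absorption = 112.3 × 0.69 = 77.487 sabins.
New total A_after = 225.207 sabins.
NR = 10·log₁₀(225.207/147.720) = 1.8 dB.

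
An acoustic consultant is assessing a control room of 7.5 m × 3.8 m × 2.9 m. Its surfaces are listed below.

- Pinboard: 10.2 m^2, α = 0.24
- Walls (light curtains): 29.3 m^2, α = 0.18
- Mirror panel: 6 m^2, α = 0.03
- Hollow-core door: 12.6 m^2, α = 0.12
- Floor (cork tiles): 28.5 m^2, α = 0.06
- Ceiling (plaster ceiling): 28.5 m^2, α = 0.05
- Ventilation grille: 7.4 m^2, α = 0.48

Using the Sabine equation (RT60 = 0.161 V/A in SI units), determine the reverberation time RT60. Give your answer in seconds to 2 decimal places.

0.83 seconds

Equivalent absorption area: A = 10.2×0.24 + 29.3×0.18 + 6×0.03 + 12.6×0.12 + 28.5×0.06 + 28.5×0.05 + 7.4×0.48 = 16.101 m^2.
V = 7.5·3.8·2.9 = 82.65 m³.
T = 0.161 V/A = 0.161·82.65/16.101 = 0.83 s.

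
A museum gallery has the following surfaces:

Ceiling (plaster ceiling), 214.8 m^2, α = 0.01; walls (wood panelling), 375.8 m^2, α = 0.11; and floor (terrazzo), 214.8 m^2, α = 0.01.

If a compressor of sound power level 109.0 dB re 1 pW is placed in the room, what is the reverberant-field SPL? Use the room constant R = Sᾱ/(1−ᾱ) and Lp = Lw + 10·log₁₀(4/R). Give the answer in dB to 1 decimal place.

Σ(Sᵢαᵢ) = 214.8·0.01 + 375.8·0.11 + 214.8·0.01 = 45.634; total area S = 805.4 m^2.
ᾱ = 0.0567, so room constant R = A/(1−ᾱ) = 48.377 m^2.
Lp = Lw + 10 log₁₀(4/R) = 109.0 -10.83 = 98.2 dB.

98.2 dB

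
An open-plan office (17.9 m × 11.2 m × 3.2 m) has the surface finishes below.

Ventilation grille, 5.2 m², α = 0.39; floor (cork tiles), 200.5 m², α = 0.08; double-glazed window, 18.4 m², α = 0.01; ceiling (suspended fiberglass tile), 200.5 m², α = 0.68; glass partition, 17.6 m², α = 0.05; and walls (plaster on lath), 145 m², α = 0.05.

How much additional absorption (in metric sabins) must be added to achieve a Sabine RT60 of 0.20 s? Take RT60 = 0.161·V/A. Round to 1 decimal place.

Total absorption A₁ = 5.2×0.39 + 200.5×0.08 + 18.4×0.01 + 200.5×0.68 + 17.6×0.05 + 145×0.05
  = 2.028 + 16.040 + 0.184 + 136.340 + 0.880 + 7.250 = 162.722 m² sabins.
Target A₂ = 0.161·641.536/0.20 = 516.436 sabins (V = 641.536 m³).
ΔA = A₂ − A₁ = 516.436 − 162.722 = 353.7 sabins.

353.7 sabins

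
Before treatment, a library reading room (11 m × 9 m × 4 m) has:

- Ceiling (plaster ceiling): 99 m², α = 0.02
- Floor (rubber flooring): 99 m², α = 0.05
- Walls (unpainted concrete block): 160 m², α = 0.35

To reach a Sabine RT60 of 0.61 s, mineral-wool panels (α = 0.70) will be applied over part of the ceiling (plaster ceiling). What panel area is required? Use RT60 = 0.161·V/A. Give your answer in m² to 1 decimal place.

Equivalent absorption area: A₁ = 99·0.02 + 99·0.05 + 160·0.35 = 62.930 m².
V = 396 m³. Target absorption A₂ = 0.161 × 396 / 0.61 = 104.518 sabins.
Absorption to add: 104.518 − 62.930 = 41.588 sabins.
Net gain per m²: Δα = 0.70 − 0.02 = 0.68.
Area = ΔA/Δα = 41.588/0.68 = 61.2 m².

61.2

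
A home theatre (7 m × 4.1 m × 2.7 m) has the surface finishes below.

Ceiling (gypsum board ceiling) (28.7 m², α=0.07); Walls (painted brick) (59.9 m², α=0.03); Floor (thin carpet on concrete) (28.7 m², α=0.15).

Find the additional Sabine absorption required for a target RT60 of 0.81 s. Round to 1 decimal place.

Summing Sᵢαᵢ: 2.009 + 1.797 + 4.305 → A₁ = 8.111 sabins.
For T = 0.81 s, need A₂ = 0.161·V/T = 0.161·77.49/0.81 = 15.402 sabins.
ΔA = A₂ − A₁ = 15.402 − 8.111 = 7.3 sabins.

7.3 sabins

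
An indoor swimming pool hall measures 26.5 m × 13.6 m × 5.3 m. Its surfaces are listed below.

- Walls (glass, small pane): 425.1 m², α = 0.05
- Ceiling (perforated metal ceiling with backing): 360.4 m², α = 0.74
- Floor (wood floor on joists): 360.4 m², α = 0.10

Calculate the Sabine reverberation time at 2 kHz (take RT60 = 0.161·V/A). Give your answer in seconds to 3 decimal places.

0.949 s

Equivalent absorption area: A = 425.1*0.05 + 360.4*0.74 + 360.4*0.10 = 323.991 m².
Room volume: 1910.12 m³.
Sabine: RT60 = 0.161 × 1910.12 / 323.991 = 0.949 s.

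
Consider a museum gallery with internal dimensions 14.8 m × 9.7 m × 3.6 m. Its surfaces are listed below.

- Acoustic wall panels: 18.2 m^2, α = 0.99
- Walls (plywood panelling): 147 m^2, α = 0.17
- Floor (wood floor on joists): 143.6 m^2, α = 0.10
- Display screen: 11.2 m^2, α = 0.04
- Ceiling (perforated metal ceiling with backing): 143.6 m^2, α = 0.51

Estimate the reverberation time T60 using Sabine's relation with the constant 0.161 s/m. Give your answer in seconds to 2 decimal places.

0.63 s

Equivalent absorption area: A = 18.2×0.99 + 147×0.17 + 143.6×0.10 + 11.2×0.04 + 143.6×0.51 = 131.052 m^2.
Volume V = 14.8 × 9.7 × 3.6 = 516.816 m³.
T = 0.161 V/A = 0.161·516.816/131.052 = 0.63 s.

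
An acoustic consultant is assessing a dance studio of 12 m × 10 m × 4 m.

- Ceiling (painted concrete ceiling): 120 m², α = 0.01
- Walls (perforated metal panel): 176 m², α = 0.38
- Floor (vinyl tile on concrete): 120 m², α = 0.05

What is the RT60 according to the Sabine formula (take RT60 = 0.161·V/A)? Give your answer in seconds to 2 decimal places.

1.04 sec

Summing Sᵢαᵢ: 1.200 + 66.880 + 6.000 → A = 74.080 sabins.
Room volume: 480 m³.
T = 0.161 V/A = 0.161·480/74.080 = 1.04 s.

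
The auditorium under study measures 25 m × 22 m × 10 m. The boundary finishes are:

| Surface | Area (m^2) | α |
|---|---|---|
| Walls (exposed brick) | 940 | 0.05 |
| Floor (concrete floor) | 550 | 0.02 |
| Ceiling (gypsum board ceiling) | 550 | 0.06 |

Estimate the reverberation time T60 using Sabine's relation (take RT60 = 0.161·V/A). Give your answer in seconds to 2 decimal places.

A = Σ Sᵢαᵢ = 940·0.05 + 550·0.02 + 550·0.06 = 91.000 sabins.
Room volume: 5500 m³.
Sabine: RT60 = 0.161 × 5500 / 91.000 = 9.73 s.

9.73 sec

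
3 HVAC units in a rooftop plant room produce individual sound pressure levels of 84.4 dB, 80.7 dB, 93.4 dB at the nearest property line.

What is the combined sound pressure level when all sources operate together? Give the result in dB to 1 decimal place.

94.1 dB

Sum in the linear (power) domain: Σ 10^(Lᵢ/10) = 10^(84.4/10) + 10^(80.7/10) + 10^(93.4/10) = 2.581e+09.
L_total = 10·log₁₀(2.581e+09) = 94.1 dB.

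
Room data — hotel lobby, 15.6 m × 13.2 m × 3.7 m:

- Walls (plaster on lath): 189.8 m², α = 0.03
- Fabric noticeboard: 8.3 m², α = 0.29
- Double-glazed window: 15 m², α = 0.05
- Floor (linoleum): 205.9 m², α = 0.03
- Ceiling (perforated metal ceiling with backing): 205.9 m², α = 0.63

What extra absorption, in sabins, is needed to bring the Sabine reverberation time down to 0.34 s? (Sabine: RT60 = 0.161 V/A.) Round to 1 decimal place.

Total absorption A₁ = 189.8×0.03 + 8.3×0.29 + 15×0.05 + 205.9×0.03 + 205.9×0.63
  = 5.694 + 2.407 + 0.750 + 6.177 + 129.717 = 144.745 m² sabins.
Target A₂ = 0.161·761.904/0.34 = 360.784 sabins (V = 761.904 m³).
Additional absorption ΔA = 360.784 − 144.745 = 216.0 sabins.

216.0 sabins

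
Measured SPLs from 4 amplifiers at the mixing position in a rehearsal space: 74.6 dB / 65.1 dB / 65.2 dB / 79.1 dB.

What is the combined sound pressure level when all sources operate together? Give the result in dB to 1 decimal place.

80.7 dB

Converting to relative power and adding: 10^(74.6/10) + 10^(65.1/10) + 10^(65.2/10) + 10^(79.1/10) = 1.167e+08.
Combined level = 10 log₁₀(1.167e+08) = 80.7 dB.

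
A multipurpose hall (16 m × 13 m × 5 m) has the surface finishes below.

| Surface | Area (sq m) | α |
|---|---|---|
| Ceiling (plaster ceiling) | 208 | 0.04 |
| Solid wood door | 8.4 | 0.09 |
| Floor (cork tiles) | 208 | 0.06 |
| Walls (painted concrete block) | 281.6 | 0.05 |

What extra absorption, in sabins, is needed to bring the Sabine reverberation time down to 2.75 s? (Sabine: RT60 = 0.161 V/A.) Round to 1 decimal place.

25.3 sabins

Summing Sᵢαᵢ: 8.320 + 0.756 + 12.480 + 14.080 → A₁ = 35.636 sabins.
V = 1040 m³. Required absorption A₂ = 0.161 × 1040 / 2.75 = 60.887 sabins.
ΔA = A₂ − A₁ = 60.887 − 35.636 = 25.3 sabins.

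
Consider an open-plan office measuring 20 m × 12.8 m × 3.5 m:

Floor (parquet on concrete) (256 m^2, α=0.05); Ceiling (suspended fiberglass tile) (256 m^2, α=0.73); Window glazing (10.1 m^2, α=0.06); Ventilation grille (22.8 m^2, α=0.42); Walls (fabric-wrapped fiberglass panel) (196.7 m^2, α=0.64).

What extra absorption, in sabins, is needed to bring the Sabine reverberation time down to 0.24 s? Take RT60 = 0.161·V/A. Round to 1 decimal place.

Total absorption A₁ = 256×0.05 + 256×0.73 + 10.1×0.06 + 22.8×0.42 + 196.7×0.64
  = 12.800 + 186.880 + 0.606 + 9.576 + 125.888 = 335.750 m^2 sabins.
V = 896 m³. Required absorption A₂ = 0.161 × 896 / 0.24 = 601.067 sabins.
Additional absorption ΔA = 601.067 − 335.750 = 265.3 sabins.

265.3 sabins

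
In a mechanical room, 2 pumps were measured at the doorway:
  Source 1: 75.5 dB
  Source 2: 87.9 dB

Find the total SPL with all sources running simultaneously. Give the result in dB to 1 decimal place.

88.1 dB

Sum in the linear (power) domain: Σ 10^(Lᵢ/10) = 10^(75.5/10) + 10^(87.9/10) = 6.521e+08.
Combined level = 10 log₁₀(6.521e+08) = 88.1 dB.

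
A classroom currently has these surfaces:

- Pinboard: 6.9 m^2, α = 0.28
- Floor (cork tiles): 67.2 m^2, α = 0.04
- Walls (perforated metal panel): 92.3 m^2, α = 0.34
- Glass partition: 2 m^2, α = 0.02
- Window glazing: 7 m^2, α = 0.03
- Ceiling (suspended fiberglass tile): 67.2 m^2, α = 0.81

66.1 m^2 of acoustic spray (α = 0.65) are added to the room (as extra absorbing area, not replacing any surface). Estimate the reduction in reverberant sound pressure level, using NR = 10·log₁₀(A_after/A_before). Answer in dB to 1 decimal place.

1.7 dB

A_before = Σ Sᵢαᵢ = 6.9×0.28 + 67.2×0.04 + 92.3×0.34 + 2×0.02 + 7×0.03 + 67.2×0.81 = 90.684 sabins.
Treatment contributes 66.1·0.65 = 42.965 sabins.
A_after = 90.684 + 42.965 = 133.649 sabins.
NR = 10·log₁₀(133.649/90.684) = 1.7 dB.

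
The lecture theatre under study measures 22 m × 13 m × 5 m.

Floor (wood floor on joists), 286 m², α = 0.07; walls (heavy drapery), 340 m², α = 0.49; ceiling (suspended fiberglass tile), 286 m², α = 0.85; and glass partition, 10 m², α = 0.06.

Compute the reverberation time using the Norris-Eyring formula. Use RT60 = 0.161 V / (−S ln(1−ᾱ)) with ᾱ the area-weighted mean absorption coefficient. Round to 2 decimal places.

0.40 s

S = Σ Sᵢ = 922.0 m².
Σ(Sᵢαᵢ) = 286×0.07 + 340×0.49 + 286×0.85 + 10×0.06 = 430.320.
ᾱ = 430.320 / 922.0 = 0.4667.
Eyring denominator: −S ln(1−ᾱ) = 579.635.
V = 22 × 13 × 5 = 1430 m³.
RT60 = 0.161 × 1430 / 579.635 = 0.40 s.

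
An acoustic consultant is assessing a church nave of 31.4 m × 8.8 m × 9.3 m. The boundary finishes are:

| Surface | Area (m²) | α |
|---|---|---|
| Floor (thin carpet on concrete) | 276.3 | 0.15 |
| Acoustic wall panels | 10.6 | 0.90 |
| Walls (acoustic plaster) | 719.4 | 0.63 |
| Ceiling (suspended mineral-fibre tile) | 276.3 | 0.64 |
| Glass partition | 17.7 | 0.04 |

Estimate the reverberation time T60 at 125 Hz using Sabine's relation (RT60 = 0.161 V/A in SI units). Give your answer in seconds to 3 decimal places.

0.607 seconds

A = Σ Sᵢαᵢ = 276.3*0.15 + 10.6*0.90 + 719.4*0.63 + 276.3*0.64 + 17.7*0.04 = 681.747 sabins.
Room volume: 2569.776 m³.
Sabine: RT60 = 0.161 × 2569.776 / 681.747 = 0.607 s.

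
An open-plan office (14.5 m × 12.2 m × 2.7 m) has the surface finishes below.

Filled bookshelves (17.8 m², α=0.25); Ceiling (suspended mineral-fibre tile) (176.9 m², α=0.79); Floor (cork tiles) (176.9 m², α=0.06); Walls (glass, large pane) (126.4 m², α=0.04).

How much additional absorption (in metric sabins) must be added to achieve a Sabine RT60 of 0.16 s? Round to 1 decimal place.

320.7 sabins

Total absorption A₁ = 17.8×0.25 + 176.9×0.79 + 176.9×0.06 + 126.4×0.04
  = 4.450 + 139.751 + 10.614 + 5.056 = 159.871 m² sabins.
V = 477.63 m³. Required absorption A₂ = 0.161 × 477.63 / 0.16 = 480.615 sabins.
Additional absorption ΔA = 480.615 − 159.871 = 320.7 sabins.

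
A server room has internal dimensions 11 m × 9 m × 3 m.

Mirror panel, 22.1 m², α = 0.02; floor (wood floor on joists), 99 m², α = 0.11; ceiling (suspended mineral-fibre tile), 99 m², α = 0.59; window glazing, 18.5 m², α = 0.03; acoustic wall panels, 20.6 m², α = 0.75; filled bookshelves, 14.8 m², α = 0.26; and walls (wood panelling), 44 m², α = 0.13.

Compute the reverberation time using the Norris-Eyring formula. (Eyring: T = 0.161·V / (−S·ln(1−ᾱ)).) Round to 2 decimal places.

0.42 sec

S = Σ Sᵢ = 318.0 m².
Σ(Sᵢαᵢ) = 22.1·0.02 + 99·0.11 + 99·0.59 + 18.5·0.03 + 20.6·0.75 + 14.8·0.26 + 44·0.13 = 95.315.
Mean coefficient ᾱ = A/S = 0.2997.
−S·ln(1−ᾱ) = −318.0 × ln(1 − 0.2997) = 113.286.
V = 11 × 9 × 3 = 297 m³.
RT60 = 0.161 × 297 / 113.286 = 0.42 s.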